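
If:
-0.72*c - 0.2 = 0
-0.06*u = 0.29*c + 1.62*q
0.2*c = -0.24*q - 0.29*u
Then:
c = -0.28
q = 0.04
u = 0.16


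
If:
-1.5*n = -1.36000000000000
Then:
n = 0.91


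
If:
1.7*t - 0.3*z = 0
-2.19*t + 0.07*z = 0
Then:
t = 0.00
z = 0.00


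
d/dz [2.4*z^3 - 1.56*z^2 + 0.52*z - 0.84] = 7.2*z^2 - 3.12*z + 0.52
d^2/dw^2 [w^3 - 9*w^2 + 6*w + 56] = 6*w - 18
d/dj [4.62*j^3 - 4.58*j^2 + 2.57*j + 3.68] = 13.86*j^2 - 9.16*j + 2.57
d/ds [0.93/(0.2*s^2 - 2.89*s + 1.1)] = (2.6877 - 0.372*s)/(0.2*s^2 - 2.89*s + 1.1)^2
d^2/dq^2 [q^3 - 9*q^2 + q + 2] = 6*q - 18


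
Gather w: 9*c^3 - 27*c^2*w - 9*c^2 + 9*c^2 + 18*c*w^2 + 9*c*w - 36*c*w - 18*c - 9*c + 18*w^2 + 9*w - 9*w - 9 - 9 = 9*c^3 - 27*c + w^2*(18*c + 18) + w*(-27*c^2 - 27*c) - 18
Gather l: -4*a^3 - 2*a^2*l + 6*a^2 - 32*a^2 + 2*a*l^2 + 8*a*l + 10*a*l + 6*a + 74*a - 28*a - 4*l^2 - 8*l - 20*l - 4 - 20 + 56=-4*a^3 - 26*a^2 + 52*a + l^2*(2*a - 4) + l*(-2*a^2 + 18*a - 28) + 32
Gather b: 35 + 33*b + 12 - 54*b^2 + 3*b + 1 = -54*b^2 + 36*b + 48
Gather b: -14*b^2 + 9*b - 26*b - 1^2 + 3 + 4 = -14*b^2 - 17*b + 6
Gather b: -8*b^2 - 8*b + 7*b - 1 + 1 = -8*b^2 - b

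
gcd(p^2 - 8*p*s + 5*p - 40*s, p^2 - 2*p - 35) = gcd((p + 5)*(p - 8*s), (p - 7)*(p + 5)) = p + 5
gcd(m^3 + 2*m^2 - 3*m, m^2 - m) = m^2 - m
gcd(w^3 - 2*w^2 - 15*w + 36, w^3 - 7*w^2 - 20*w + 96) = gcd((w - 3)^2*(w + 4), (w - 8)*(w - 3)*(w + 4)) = w^2 + w - 12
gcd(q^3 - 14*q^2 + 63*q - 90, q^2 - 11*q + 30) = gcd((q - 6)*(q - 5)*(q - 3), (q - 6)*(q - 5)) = q^2 - 11*q + 30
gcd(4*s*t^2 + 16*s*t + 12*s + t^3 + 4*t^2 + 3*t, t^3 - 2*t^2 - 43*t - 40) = t + 1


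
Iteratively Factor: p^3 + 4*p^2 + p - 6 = (p + 3)*(p^2 + p - 2) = (p - 1)*(p + 3)*(p + 2)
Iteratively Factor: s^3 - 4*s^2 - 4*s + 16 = (s + 2)*(s^2 - 6*s + 8) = (s - 2)*(s + 2)*(s - 4)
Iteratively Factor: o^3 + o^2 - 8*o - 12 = (o + 2)*(o^2 - o - 6) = (o - 3)*(o + 2)*(o + 2)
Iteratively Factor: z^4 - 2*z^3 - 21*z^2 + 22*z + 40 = (z - 5)*(z^3 + 3*z^2 - 6*z - 8) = (z - 5)*(z + 1)*(z^2 + 2*z - 8) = (z - 5)*(z + 1)*(z + 4)*(z - 2)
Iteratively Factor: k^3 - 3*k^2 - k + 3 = (k - 3)*(k^2 - 1) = (k - 3)*(k - 1)*(k + 1)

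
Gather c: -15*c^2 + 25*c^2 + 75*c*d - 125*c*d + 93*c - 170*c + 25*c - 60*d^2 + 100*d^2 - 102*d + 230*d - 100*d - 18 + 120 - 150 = 10*c^2 + c*(-50*d - 52) + 40*d^2 + 28*d - 48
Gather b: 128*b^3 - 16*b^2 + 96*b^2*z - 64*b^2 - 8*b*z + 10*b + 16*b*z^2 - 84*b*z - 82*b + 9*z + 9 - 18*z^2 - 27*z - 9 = 128*b^3 + b^2*(96*z - 80) + b*(16*z^2 - 92*z - 72) - 18*z^2 - 18*z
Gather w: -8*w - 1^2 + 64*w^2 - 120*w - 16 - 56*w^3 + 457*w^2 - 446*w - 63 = -56*w^3 + 521*w^2 - 574*w - 80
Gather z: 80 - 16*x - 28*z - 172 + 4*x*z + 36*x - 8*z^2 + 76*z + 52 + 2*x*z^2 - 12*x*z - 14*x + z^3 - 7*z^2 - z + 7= 6*x + z^3 + z^2*(2*x - 15) + z*(47 - 8*x) - 33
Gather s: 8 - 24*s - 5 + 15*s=3 - 9*s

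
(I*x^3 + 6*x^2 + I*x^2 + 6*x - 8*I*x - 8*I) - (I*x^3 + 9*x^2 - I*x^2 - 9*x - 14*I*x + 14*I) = -3*x^2 + 2*I*x^2 + 15*x + 6*I*x - 22*I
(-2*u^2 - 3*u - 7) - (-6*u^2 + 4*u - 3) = 4*u^2 - 7*u - 4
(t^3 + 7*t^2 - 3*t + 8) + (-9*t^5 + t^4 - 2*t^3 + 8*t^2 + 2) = -9*t^5 + t^4 - t^3 + 15*t^2 - 3*t + 10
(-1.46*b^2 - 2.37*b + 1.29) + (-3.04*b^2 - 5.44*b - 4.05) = -4.5*b^2 - 7.81*b - 2.76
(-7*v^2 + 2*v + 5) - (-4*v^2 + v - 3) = -3*v^2 + v + 8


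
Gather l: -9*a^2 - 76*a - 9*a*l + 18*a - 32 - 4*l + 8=-9*a^2 - 58*a + l*(-9*a - 4) - 24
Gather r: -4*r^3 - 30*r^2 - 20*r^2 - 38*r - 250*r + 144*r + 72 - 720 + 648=-4*r^3 - 50*r^2 - 144*r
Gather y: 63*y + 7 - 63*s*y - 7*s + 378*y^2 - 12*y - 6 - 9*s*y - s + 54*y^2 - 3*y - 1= -8*s + 432*y^2 + y*(48 - 72*s)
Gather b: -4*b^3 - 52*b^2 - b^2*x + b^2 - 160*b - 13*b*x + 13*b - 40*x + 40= -4*b^3 + b^2*(-x - 51) + b*(-13*x - 147) - 40*x + 40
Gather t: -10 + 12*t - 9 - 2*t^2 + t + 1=-2*t^2 + 13*t - 18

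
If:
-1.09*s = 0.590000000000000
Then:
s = -0.54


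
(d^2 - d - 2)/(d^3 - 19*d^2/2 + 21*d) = 2*(d^2 - d - 2)/(d*(2*d^2 - 19*d + 42))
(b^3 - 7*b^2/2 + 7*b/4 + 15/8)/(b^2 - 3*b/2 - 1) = (b^2 - 4*b + 15/4)/(b - 2)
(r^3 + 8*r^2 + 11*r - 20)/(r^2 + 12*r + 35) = (r^2 + 3*r - 4)/(r + 7)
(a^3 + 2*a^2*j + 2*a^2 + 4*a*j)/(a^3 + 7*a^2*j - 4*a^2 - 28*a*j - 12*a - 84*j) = a*(a + 2*j)/(a^2 + 7*a*j - 6*a - 42*j)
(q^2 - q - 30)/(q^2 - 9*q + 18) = (q + 5)/(q - 3)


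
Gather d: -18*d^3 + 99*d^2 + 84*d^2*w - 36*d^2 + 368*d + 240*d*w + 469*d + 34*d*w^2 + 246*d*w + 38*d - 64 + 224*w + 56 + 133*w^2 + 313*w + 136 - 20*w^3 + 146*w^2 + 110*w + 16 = -18*d^3 + d^2*(84*w + 63) + d*(34*w^2 + 486*w + 875) - 20*w^3 + 279*w^2 + 647*w + 144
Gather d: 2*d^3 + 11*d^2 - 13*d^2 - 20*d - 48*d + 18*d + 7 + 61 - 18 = 2*d^3 - 2*d^2 - 50*d + 50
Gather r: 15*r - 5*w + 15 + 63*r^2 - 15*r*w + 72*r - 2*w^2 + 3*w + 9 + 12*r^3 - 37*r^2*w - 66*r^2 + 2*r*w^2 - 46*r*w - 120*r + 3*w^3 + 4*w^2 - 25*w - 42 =12*r^3 + r^2*(-37*w - 3) + r*(2*w^2 - 61*w - 33) + 3*w^3 + 2*w^2 - 27*w - 18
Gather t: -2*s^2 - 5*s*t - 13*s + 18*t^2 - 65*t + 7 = -2*s^2 - 13*s + 18*t^2 + t*(-5*s - 65) + 7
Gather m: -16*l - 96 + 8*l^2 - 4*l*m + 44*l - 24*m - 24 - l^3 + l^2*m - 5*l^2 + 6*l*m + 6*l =-l^3 + 3*l^2 + 34*l + m*(l^2 + 2*l - 24) - 120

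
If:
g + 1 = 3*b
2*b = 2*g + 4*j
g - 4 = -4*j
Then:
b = -3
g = -10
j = 7/2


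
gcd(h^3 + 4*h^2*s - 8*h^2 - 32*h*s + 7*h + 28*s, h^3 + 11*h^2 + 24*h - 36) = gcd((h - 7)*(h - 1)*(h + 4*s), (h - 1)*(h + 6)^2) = h - 1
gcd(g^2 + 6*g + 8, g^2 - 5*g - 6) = 1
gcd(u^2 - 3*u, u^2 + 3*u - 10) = 1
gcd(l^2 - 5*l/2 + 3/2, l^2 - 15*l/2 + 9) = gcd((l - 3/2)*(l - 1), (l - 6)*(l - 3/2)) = l - 3/2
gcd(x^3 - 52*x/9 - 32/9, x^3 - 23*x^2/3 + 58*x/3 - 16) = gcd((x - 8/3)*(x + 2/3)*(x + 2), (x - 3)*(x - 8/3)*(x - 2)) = x - 8/3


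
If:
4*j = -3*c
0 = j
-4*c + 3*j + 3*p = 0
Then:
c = 0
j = 0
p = 0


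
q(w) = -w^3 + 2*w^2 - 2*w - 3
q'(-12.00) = -482.00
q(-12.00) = 2037.00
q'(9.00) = -209.00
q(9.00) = -588.00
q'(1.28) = -1.80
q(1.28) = -4.38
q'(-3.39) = -50.04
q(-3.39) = 65.72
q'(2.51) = -10.86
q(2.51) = -11.23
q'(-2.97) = -40.34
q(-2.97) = 46.78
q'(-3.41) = -50.52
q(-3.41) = 66.73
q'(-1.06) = -9.61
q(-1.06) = 2.56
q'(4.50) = -44.75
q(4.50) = -62.62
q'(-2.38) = -28.51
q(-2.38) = 26.57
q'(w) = -3*w^2 + 4*w - 2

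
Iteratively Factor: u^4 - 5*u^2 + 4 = (u + 1)*(u^3 - u^2 - 4*u + 4) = (u + 1)*(u + 2)*(u^2 - 3*u + 2) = (u - 1)*(u + 1)*(u + 2)*(u - 2)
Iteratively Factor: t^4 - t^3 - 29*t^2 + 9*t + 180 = (t + 3)*(t^3 - 4*t^2 - 17*t + 60) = (t + 3)*(t + 4)*(t^2 - 8*t + 15) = (t - 5)*(t + 3)*(t + 4)*(t - 3)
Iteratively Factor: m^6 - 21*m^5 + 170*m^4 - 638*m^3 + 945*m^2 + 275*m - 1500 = (m - 3)*(m^5 - 18*m^4 + 116*m^3 - 290*m^2 + 75*m + 500) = (m - 3)*(m + 1)*(m^4 - 19*m^3 + 135*m^2 - 425*m + 500) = (m - 5)*(m - 3)*(m + 1)*(m^3 - 14*m^2 + 65*m - 100) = (m - 5)^2*(m - 3)*(m + 1)*(m^2 - 9*m + 20) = (m - 5)^3*(m - 3)*(m + 1)*(m - 4)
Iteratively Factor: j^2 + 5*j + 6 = (j + 2)*(j + 3)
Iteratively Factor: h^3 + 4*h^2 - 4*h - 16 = (h - 2)*(h^2 + 6*h + 8) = (h - 2)*(h + 4)*(h + 2)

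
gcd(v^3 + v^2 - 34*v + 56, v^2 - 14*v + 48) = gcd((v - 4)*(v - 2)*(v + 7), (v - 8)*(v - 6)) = 1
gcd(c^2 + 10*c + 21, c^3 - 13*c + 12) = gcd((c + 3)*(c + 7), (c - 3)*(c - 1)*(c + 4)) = 1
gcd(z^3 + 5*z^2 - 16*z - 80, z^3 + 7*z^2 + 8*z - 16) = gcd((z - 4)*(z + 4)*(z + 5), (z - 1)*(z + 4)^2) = z + 4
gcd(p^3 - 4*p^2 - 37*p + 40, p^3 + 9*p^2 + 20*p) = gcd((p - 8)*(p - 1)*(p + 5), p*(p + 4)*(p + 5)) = p + 5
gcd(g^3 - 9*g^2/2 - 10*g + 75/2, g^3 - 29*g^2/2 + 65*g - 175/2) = g^2 - 15*g/2 + 25/2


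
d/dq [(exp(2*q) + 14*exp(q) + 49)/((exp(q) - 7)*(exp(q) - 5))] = (-26*exp(2*q) - 28*exp(q) + 1078)*exp(q)/(exp(4*q) - 24*exp(3*q) + 214*exp(2*q) - 840*exp(q) + 1225)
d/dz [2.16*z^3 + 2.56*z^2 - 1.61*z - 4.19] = 6.48*z^2 + 5.12*z - 1.61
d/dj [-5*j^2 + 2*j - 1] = 2 - 10*j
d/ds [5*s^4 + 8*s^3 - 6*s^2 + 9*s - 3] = 20*s^3 + 24*s^2 - 12*s + 9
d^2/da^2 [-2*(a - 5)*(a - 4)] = -4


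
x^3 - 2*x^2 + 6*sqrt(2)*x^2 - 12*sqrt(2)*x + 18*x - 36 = (x - 2)*(x + 3*sqrt(2))^2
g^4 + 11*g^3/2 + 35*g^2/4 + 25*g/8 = g*(g + 1/2)*(g + 5/2)^2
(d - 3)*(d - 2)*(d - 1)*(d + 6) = d^4 - 25*d^2 + 60*d - 36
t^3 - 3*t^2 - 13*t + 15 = (t - 5)*(t - 1)*(t + 3)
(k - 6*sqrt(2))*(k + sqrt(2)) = k^2 - 5*sqrt(2)*k - 12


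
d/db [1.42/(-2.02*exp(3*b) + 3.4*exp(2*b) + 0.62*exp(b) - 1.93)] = (8.6052*exp(2*b) - 9.656*exp(b) - 0.8804)*exp(b)/(2.02*exp(3*b) - 3.4*exp(2*b) - 0.62*exp(b) + 1.93)^2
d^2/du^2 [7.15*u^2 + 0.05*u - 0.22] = 14.3000000000000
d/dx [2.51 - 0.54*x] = -0.540000000000000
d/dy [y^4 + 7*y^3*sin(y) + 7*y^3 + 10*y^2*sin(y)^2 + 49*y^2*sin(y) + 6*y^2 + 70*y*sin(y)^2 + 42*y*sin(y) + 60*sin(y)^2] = 7*y^3*cos(y) + 4*y^3 + 21*y^2*sin(y) + 10*y^2*sin(2*y) + 49*y^2*cos(y) + 21*y^2 + 20*y*sin(y)^2 + 98*y*sin(y) + 70*y*sin(2*y) + 42*y*cos(y) + 12*y + 70*sin(y)^2 + 42*sin(y) + 60*sin(2*y)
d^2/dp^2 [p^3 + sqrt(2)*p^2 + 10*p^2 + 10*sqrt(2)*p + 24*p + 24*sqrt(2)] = 6*p + 2*sqrt(2) + 20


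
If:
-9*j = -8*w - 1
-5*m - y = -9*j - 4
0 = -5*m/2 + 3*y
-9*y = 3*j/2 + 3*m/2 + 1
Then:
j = -502/1077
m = -12/359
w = -1865/2872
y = -10/359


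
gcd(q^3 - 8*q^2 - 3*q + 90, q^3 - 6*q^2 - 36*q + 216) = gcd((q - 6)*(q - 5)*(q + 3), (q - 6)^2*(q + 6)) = q - 6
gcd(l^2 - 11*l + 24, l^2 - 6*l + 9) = l - 3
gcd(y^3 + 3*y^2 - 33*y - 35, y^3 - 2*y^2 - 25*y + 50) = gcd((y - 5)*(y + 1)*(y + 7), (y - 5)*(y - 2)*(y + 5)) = y - 5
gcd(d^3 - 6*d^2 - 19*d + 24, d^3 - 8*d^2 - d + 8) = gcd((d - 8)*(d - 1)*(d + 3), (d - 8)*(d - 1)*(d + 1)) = d^2 - 9*d + 8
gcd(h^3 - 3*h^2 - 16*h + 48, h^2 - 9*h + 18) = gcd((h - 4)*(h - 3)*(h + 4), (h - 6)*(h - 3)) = h - 3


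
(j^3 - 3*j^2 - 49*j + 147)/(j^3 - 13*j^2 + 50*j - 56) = (j^2 + 4*j - 21)/(j^2 - 6*j + 8)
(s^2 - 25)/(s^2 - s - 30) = (s - 5)/(s - 6)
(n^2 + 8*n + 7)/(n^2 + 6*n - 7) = (n + 1)/(n - 1)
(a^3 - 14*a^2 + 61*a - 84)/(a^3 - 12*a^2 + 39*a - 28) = (a - 3)/(a - 1)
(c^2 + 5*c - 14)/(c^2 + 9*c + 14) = (c - 2)/(c + 2)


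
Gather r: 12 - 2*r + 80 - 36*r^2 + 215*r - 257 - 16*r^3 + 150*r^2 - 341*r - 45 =-16*r^3 + 114*r^2 - 128*r - 210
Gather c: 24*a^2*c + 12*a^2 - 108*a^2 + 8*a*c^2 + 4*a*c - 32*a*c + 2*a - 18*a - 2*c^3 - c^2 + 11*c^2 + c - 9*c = -96*a^2 - 16*a - 2*c^3 + c^2*(8*a + 10) + c*(24*a^2 - 28*a - 8)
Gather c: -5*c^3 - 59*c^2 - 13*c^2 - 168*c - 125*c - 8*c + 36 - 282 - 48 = -5*c^3 - 72*c^2 - 301*c - 294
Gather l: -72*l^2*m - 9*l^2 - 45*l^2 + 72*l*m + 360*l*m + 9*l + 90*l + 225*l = l^2*(-72*m - 54) + l*(432*m + 324)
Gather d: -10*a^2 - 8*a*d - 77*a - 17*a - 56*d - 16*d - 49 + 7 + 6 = -10*a^2 - 94*a + d*(-8*a - 72) - 36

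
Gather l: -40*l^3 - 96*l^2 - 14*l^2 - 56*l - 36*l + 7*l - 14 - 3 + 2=-40*l^3 - 110*l^2 - 85*l - 15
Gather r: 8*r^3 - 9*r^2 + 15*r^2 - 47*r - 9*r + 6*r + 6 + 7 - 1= 8*r^3 + 6*r^2 - 50*r + 12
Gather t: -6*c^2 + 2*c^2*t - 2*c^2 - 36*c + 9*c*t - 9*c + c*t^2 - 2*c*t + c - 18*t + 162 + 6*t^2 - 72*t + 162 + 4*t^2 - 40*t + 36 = -8*c^2 - 44*c + t^2*(c + 10) + t*(2*c^2 + 7*c - 130) + 360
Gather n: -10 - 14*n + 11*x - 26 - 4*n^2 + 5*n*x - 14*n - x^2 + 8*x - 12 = -4*n^2 + n*(5*x - 28) - x^2 + 19*x - 48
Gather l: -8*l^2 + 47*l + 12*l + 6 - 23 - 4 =-8*l^2 + 59*l - 21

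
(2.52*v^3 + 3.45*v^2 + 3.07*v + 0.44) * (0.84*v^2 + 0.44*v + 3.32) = 2.1168*v^5 + 4.0068*v^4 + 12.4632*v^3 + 13.1744*v^2 + 10.386*v + 1.4608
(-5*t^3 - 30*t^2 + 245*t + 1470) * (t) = -5*t^4 - 30*t^3 + 245*t^2 + 1470*t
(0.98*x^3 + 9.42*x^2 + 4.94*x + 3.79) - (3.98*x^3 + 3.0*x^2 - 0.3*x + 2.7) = -3.0*x^3 + 6.42*x^2 + 5.24*x + 1.09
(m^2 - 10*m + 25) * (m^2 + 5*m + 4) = m^4 - 5*m^3 - 21*m^2 + 85*m + 100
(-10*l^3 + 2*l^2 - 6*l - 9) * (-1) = 10*l^3 - 2*l^2 + 6*l + 9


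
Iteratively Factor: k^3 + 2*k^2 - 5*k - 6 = (k - 2)*(k^2 + 4*k + 3) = (k - 2)*(k + 1)*(k + 3)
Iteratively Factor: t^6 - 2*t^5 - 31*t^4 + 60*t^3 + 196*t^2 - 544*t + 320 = (t + 4)*(t^5 - 6*t^4 - 7*t^3 + 88*t^2 - 156*t + 80) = (t - 1)*(t + 4)*(t^4 - 5*t^3 - 12*t^2 + 76*t - 80) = (t - 5)*(t - 1)*(t + 4)*(t^3 - 12*t + 16) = (t - 5)*(t - 2)*(t - 1)*(t + 4)*(t^2 + 2*t - 8) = (t - 5)*(t - 2)*(t - 1)*(t + 4)^2*(t - 2)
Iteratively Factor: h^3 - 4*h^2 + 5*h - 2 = (h - 2)*(h^2 - 2*h + 1) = (h - 2)*(h - 1)*(h - 1)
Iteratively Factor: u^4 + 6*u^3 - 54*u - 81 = (u + 3)*(u^3 + 3*u^2 - 9*u - 27) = (u - 3)*(u + 3)*(u^2 + 6*u + 9) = (u - 3)*(u + 3)^2*(u + 3)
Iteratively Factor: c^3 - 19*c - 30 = (c + 3)*(c^2 - 3*c - 10) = (c + 2)*(c + 3)*(c - 5)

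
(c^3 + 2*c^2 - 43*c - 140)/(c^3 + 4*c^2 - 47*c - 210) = (c + 4)/(c + 6)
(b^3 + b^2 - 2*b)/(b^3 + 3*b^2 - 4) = b/(b + 2)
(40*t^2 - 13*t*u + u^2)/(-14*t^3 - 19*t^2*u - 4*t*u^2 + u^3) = (-40*t^2 + 13*t*u - u^2)/(14*t^3 + 19*t^2*u + 4*t*u^2 - u^3)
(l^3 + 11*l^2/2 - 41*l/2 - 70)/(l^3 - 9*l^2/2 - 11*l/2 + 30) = (l + 7)/(l - 3)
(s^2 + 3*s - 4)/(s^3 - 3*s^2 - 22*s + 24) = 1/(s - 6)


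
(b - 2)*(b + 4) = b^2 + 2*b - 8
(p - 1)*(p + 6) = p^2 + 5*p - 6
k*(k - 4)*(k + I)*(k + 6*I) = k^4 - 4*k^3 + 7*I*k^3 - 6*k^2 - 28*I*k^2 + 24*k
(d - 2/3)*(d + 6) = d^2 + 16*d/3 - 4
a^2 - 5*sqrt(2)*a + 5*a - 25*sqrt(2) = (a + 5)*(a - 5*sqrt(2))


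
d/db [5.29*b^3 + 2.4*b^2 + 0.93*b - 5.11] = 15.87*b^2 + 4.8*b + 0.93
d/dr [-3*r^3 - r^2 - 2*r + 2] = -9*r^2 - 2*r - 2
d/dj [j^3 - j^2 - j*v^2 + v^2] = 3*j^2 - 2*j - v^2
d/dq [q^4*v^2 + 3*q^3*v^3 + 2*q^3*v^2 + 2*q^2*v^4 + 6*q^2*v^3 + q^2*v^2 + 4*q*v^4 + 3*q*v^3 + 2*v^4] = v^2*(4*q^3 + 9*q^2*v + 6*q^2 + 4*q*v^2 + 12*q*v + 2*q + 4*v^2 + 3*v)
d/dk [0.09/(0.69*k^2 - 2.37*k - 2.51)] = (0.2133 - 0.1242*k)/(-0.69*k^2 + 2.37*k + 2.51)^2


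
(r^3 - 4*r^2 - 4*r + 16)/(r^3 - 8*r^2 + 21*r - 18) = (r^2 - 2*r - 8)/(r^2 - 6*r + 9)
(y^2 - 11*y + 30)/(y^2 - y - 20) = (y - 6)/(y + 4)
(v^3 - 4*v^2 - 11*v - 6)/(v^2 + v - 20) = (v^3 - 4*v^2 - 11*v - 6)/(v^2 + v - 20)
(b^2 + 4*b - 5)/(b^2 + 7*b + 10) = (b - 1)/(b + 2)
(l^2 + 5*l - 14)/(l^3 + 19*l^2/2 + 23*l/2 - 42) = 2*(l - 2)/(2*l^2 + 5*l - 12)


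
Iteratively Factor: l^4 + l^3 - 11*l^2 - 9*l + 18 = (l - 1)*(l^3 + 2*l^2 - 9*l - 18) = (l - 1)*(l + 3)*(l^2 - l - 6) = (l - 3)*(l - 1)*(l + 3)*(l + 2)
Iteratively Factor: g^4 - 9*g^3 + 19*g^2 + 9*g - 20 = (g - 5)*(g^3 - 4*g^2 - g + 4) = (g - 5)*(g + 1)*(g^2 - 5*g + 4) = (g - 5)*(g - 4)*(g + 1)*(g - 1)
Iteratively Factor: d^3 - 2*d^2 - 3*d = (d - 3)*(d^2 + d) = (d - 3)*(d + 1)*(d)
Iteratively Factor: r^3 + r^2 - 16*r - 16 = (r + 4)*(r^2 - 3*r - 4) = (r + 1)*(r + 4)*(r - 4)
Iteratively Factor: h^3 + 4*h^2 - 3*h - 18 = (h - 2)*(h^2 + 6*h + 9) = (h - 2)*(h + 3)*(h + 3)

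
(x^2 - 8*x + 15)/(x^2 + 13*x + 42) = (x^2 - 8*x + 15)/(x^2 + 13*x + 42)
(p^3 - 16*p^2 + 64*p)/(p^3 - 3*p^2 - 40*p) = (p - 8)/(p + 5)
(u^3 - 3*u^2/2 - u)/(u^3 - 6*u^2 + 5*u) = (u^2 - 3*u/2 - 1)/(u^2 - 6*u + 5)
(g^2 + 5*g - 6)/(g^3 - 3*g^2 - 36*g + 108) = (g - 1)/(g^2 - 9*g + 18)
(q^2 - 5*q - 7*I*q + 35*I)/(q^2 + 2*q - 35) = (q - 7*I)/(q + 7)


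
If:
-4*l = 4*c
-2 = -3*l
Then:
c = -2/3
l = 2/3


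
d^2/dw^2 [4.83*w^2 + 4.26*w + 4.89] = 9.66000000000000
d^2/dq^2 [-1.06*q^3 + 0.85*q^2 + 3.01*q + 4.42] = 1.7 - 6.36*q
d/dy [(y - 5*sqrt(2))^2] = 2*y - 10*sqrt(2)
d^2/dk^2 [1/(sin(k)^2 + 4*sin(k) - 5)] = -(4*sin(k)^3 + 16*sin(k)^2 + 46*sin(k) + 42)/((sin(k) - 1)^2*(sin(k) + 5)^3)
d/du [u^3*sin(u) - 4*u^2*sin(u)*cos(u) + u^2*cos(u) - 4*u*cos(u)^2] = u^3*cos(u) + 2*u^2*sin(u) - 8*u^2*cos(u)^2 + 4*u^2 + 2*u*cos(u) - 4*cos(u)^2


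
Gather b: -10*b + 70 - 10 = 60 - 10*b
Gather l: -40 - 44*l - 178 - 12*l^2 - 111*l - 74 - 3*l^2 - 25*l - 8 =-15*l^2 - 180*l - 300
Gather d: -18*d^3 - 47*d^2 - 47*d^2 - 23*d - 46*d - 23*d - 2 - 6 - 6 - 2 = -18*d^3 - 94*d^2 - 92*d - 16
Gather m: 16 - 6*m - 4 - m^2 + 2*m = -m^2 - 4*m + 12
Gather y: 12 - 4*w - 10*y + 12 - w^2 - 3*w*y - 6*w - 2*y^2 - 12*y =-w^2 - 10*w - 2*y^2 + y*(-3*w - 22) + 24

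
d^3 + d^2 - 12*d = d*(d - 3)*(d + 4)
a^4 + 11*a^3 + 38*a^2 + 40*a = a*(a + 2)*(a + 4)*(a + 5)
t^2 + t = t*(t + 1)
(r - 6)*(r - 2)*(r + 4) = r^3 - 4*r^2 - 20*r + 48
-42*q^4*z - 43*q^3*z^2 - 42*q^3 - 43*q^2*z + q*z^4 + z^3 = (-7*q + z)*(q + z)*(6*q + z)*(q*z + 1)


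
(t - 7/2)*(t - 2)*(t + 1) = t^3 - 9*t^2/2 + 3*t/2 + 7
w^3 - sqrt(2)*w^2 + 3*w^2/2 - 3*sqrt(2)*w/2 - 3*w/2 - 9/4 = (w + 3/2)*(w - 3*sqrt(2)/2)*(w + sqrt(2)/2)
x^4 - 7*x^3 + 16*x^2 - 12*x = x*(x - 3)*(x - 2)^2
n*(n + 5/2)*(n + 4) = n^3 + 13*n^2/2 + 10*n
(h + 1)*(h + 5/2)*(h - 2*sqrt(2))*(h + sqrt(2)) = h^4 - sqrt(2)*h^3 + 7*h^3/2 - 7*sqrt(2)*h^2/2 - 3*h^2/2 - 14*h - 5*sqrt(2)*h/2 - 10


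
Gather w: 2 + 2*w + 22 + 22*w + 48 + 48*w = 72*w + 72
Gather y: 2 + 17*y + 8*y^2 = 8*y^2 + 17*y + 2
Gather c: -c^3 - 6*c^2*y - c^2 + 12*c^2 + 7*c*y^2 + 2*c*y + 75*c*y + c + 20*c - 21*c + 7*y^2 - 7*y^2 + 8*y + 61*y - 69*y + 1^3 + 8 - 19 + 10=-c^3 + c^2*(11 - 6*y) + c*(7*y^2 + 77*y)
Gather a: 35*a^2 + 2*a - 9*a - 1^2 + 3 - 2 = 35*a^2 - 7*a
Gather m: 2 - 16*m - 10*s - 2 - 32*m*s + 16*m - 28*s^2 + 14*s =-32*m*s - 28*s^2 + 4*s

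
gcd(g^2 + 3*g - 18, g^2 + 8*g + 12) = g + 6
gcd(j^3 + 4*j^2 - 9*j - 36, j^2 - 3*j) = j - 3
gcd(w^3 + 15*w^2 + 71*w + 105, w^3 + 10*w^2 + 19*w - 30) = w + 5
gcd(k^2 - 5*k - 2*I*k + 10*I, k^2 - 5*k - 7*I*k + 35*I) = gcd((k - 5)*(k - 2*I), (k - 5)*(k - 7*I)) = k - 5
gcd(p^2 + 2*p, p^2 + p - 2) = p + 2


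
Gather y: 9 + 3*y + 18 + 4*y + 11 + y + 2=8*y + 40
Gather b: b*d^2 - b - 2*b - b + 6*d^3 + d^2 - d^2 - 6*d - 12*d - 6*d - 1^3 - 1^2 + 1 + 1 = b*(d^2 - 4) + 6*d^3 - 24*d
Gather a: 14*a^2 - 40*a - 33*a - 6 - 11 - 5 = 14*a^2 - 73*a - 22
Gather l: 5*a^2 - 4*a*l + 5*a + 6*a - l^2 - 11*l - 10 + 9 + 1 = 5*a^2 + 11*a - l^2 + l*(-4*a - 11)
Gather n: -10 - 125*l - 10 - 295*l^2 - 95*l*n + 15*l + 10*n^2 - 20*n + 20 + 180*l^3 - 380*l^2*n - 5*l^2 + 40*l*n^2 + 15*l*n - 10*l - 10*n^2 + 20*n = 180*l^3 - 300*l^2 + 40*l*n^2 - 120*l + n*(-380*l^2 - 80*l)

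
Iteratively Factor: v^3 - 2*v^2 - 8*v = (v - 4)*(v^2 + 2*v) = (v - 4)*(v + 2)*(v)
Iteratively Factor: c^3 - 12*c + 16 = (c + 4)*(c^2 - 4*c + 4) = (c - 2)*(c + 4)*(c - 2)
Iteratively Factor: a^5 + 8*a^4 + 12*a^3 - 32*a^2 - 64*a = (a + 4)*(a^4 + 4*a^3 - 4*a^2 - 16*a) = a*(a + 4)*(a^3 + 4*a^2 - 4*a - 16) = a*(a + 2)*(a + 4)*(a^2 + 2*a - 8) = a*(a + 2)*(a + 4)^2*(a - 2)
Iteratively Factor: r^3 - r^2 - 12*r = (r + 3)*(r^2 - 4*r) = r*(r + 3)*(r - 4)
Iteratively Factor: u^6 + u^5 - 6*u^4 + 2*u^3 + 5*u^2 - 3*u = (u - 1)*(u^5 + 2*u^4 - 4*u^3 - 2*u^2 + 3*u) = u*(u - 1)*(u^4 + 2*u^3 - 4*u^2 - 2*u + 3) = u*(u - 1)^2*(u^3 + 3*u^2 - u - 3) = u*(u - 1)^2*(u + 1)*(u^2 + 2*u - 3) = u*(u - 1)^2*(u + 1)*(u + 3)*(u - 1)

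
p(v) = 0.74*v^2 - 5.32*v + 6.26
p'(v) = 1.48*v - 5.32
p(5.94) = 0.77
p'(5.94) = 3.47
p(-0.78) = 10.86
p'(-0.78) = -6.47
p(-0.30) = 7.92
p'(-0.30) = -5.76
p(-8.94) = 112.96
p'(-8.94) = -18.55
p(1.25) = 0.77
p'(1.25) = -3.47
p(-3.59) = 34.90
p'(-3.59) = -10.63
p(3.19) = -3.18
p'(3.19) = -0.60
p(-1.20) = 13.71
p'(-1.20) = -7.10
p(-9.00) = 114.08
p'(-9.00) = -18.64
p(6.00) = 0.98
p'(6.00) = 3.56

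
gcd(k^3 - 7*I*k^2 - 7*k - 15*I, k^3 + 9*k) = k - 3*I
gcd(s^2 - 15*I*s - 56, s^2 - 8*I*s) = s - 8*I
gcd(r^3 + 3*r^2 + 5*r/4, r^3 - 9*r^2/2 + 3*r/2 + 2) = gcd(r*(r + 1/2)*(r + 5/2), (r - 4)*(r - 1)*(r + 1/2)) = r + 1/2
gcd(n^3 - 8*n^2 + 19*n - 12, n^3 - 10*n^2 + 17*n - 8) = n - 1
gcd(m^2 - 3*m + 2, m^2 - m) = m - 1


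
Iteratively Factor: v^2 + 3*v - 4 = (v + 4)*(v - 1)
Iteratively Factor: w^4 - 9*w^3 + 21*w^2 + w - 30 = (w - 2)*(w^3 - 7*w^2 + 7*w + 15) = (w - 5)*(w - 2)*(w^2 - 2*w - 3) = (w - 5)*(w - 2)*(w + 1)*(w - 3)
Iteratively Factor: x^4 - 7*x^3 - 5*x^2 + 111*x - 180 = (x - 3)*(x^3 - 4*x^2 - 17*x + 60) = (x - 3)*(x + 4)*(x^2 - 8*x + 15) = (x - 3)^2*(x + 4)*(x - 5)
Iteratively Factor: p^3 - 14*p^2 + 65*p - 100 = (p - 5)*(p^2 - 9*p + 20) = (p - 5)^2*(p - 4)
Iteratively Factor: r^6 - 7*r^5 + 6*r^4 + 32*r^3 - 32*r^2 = (r)*(r^5 - 7*r^4 + 6*r^3 + 32*r^2 - 32*r) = r^2*(r^4 - 7*r^3 + 6*r^2 + 32*r - 32) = r^2*(r - 4)*(r^3 - 3*r^2 - 6*r + 8) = r^2*(r - 4)*(r - 1)*(r^2 - 2*r - 8) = r^2*(r - 4)^2*(r - 1)*(r + 2)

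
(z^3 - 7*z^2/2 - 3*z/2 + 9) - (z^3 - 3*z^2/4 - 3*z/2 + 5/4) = 31/4 - 11*z^2/4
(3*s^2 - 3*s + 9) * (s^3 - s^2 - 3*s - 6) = 3*s^5 - 6*s^4 + 3*s^3 - 18*s^2 - 9*s - 54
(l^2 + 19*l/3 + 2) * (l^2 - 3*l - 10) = l^4 + 10*l^3/3 - 27*l^2 - 208*l/3 - 20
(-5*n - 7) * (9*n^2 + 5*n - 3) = -45*n^3 - 88*n^2 - 20*n + 21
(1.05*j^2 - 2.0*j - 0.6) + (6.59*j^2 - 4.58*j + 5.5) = 7.64*j^2 - 6.58*j + 4.9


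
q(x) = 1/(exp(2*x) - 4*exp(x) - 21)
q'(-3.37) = 0.00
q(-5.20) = -0.05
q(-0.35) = -0.04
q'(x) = (-2*exp(2*x) + 4*exp(x))/(exp(2*x) - 4*exp(x) - 21)^2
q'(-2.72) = 0.00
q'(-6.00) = 0.00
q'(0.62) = 0.00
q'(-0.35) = 0.00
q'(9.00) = 0.00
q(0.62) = -0.04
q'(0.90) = -0.00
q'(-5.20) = 0.00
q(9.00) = 0.00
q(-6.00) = -0.05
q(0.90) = -0.04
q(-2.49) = -0.05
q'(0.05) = 0.00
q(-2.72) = -0.05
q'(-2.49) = 0.00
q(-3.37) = -0.05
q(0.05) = -0.04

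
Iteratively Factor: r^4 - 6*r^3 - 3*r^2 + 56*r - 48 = (r - 4)*(r^3 - 2*r^2 - 11*r + 12) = (r - 4)*(r - 1)*(r^2 - r - 12) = (r - 4)^2*(r - 1)*(r + 3)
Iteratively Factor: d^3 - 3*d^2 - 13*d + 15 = (d + 3)*(d^2 - 6*d + 5) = (d - 1)*(d + 3)*(d - 5)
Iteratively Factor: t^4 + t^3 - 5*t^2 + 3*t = (t)*(t^3 + t^2 - 5*t + 3) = t*(t - 1)*(t^2 + 2*t - 3) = t*(t - 1)^2*(t + 3)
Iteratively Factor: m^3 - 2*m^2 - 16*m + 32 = (m - 4)*(m^2 + 2*m - 8) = (m - 4)*(m + 4)*(m - 2)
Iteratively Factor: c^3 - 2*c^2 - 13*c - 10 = (c + 2)*(c^2 - 4*c - 5) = (c + 1)*(c + 2)*(c - 5)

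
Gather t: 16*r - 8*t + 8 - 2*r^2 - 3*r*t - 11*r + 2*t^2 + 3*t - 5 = -2*r^2 + 5*r + 2*t^2 + t*(-3*r - 5) + 3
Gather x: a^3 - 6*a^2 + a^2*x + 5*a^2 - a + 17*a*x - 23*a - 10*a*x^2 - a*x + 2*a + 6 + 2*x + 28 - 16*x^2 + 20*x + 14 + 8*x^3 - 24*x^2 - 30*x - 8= a^3 - a^2 - 22*a + 8*x^3 + x^2*(-10*a - 40) + x*(a^2 + 16*a - 8) + 40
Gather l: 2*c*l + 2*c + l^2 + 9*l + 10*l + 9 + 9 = 2*c + l^2 + l*(2*c + 19) + 18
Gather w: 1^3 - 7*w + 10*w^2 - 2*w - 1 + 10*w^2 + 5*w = 20*w^2 - 4*w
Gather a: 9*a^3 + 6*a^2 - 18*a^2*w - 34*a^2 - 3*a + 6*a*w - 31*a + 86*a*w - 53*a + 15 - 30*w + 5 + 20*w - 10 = 9*a^3 + a^2*(-18*w - 28) + a*(92*w - 87) - 10*w + 10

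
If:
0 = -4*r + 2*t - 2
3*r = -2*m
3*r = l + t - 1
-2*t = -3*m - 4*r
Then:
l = -4/9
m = 2/3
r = -4/9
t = 1/9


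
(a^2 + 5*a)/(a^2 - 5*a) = (a + 5)/(a - 5)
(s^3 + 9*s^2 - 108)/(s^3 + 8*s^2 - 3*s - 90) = (s + 6)/(s + 5)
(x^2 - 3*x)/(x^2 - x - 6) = x/(x + 2)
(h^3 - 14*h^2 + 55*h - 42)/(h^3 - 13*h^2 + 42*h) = (h - 1)/h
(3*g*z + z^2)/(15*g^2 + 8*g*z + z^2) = z/(5*g + z)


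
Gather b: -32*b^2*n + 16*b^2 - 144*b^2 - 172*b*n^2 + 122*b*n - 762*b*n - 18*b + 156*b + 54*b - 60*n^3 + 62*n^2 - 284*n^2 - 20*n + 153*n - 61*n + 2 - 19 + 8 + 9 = b^2*(-32*n - 128) + b*(-172*n^2 - 640*n + 192) - 60*n^3 - 222*n^2 + 72*n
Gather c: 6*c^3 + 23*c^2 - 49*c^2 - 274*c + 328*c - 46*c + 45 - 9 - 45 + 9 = 6*c^3 - 26*c^2 + 8*c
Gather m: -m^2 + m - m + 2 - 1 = 1 - m^2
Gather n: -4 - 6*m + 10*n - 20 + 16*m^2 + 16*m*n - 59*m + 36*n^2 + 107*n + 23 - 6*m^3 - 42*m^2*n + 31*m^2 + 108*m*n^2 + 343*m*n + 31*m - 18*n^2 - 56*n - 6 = -6*m^3 + 47*m^2 - 34*m + n^2*(108*m + 18) + n*(-42*m^2 + 359*m + 61) - 7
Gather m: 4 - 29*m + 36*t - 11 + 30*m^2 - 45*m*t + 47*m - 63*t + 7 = 30*m^2 + m*(18 - 45*t) - 27*t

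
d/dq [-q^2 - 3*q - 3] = -2*q - 3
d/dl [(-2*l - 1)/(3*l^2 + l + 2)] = (-6*l^2 - 2*l + (2*l + 1)*(6*l + 1) - 4)/(3*l^2 + l + 2)^2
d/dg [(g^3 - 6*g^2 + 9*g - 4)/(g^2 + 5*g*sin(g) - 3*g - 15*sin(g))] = ((3*g^2 - 12*g + 9)*(g^2 + 5*g*sin(g) - 3*g - 15*sin(g)) + (-g^3 + 6*g^2 - 9*g + 4)*(5*g*cos(g) + 2*g + 5*sin(g) - 15*cos(g) - 3))/((g - 3)^2*(g + 5*sin(g))^2)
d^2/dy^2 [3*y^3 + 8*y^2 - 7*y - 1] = 18*y + 16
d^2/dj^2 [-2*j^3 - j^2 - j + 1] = -12*j - 2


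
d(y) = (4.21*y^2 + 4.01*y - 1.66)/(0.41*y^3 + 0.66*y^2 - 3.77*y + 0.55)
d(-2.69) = 2.41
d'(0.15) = -6337541.01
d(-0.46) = -1.10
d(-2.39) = 1.66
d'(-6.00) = -1.25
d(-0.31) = -1.41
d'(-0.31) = -2.45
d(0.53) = -1.37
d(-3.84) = 29.17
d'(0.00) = -13.40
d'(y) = (8.42*y + 4.01)/(0.41*y^3 + 0.66*y^2 - 3.77*y + 0.55) + (-1.23*y^2 - 1.32*y + 3.77)*(4.21*y^2 + 4.01*y - 1.66)/(0.41*y^3 + 0.66*y^2 - 3.77*y + 0.55)^2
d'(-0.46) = -1.84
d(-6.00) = -3.02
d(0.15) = -1313.49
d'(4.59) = -1.04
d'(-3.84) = -194.08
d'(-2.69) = -3.00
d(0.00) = -3.02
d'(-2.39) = -2.11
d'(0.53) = -3.94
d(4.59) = 2.87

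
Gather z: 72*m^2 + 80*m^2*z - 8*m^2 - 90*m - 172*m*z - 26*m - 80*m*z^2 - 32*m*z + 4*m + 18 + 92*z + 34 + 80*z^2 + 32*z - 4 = 64*m^2 - 112*m + z^2*(80 - 80*m) + z*(80*m^2 - 204*m + 124) + 48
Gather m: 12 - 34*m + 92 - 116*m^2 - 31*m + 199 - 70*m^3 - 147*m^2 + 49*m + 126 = -70*m^3 - 263*m^2 - 16*m + 429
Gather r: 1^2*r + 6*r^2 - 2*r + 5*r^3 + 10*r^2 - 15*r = 5*r^3 + 16*r^2 - 16*r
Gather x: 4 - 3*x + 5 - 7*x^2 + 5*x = -7*x^2 + 2*x + 9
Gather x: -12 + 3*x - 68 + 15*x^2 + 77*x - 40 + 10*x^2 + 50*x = 25*x^2 + 130*x - 120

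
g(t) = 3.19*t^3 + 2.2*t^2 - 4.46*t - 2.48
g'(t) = 9.57*t^2 + 4.4*t - 4.46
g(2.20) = 32.32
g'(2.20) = 51.54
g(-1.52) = -1.82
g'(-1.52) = 10.96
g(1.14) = 0.02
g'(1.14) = 12.99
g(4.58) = 329.71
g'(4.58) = 216.44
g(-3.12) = -64.03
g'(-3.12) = 74.97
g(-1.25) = 0.30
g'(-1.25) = 4.99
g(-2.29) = -19.04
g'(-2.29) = 35.65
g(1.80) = 15.22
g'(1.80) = 34.47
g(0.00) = -2.48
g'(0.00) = -4.46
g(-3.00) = -55.43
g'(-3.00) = 68.47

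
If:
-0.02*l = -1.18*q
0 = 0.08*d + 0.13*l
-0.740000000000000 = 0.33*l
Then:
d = 3.64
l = -2.24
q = -0.04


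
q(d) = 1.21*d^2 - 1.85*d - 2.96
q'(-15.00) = -38.15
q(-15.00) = 297.04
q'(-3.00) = -9.11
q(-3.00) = 13.48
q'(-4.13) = -11.84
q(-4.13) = 25.32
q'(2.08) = 3.18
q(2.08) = -1.57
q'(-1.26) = -4.90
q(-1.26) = 1.29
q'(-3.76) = -10.95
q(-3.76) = 21.10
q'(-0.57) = -3.23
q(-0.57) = -1.51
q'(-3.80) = -11.05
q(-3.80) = 21.54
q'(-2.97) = -9.04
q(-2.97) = 13.21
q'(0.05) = -1.73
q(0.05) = -3.05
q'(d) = 2.42*d - 1.85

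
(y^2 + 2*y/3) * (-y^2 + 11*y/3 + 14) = -y^4 + 3*y^3 + 148*y^2/9 + 28*y/3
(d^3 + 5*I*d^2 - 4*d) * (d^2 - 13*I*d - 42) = d^5 - 8*I*d^4 + 19*d^3 - 158*I*d^2 + 168*d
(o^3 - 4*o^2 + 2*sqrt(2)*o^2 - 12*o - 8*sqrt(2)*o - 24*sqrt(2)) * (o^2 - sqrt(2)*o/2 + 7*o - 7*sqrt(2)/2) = o^5 + 3*sqrt(2)*o^4/2 + 3*o^4 - 42*o^3 + 9*sqrt(2)*o^3/2 - 90*o^2 - 60*sqrt(2)*o^2 - 126*sqrt(2)*o + 80*o + 168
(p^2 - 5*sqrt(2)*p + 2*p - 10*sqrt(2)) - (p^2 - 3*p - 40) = -5*sqrt(2)*p + 5*p - 10*sqrt(2) + 40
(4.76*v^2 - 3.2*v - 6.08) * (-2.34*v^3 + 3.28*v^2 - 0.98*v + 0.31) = -11.1384*v^5 + 23.1008*v^4 - 0.9336*v^3 - 15.3308*v^2 + 4.9664*v - 1.8848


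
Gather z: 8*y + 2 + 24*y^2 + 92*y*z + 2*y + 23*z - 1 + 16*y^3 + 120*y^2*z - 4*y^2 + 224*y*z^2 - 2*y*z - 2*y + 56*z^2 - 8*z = 16*y^3 + 20*y^2 + 8*y + z^2*(224*y + 56) + z*(120*y^2 + 90*y + 15) + 1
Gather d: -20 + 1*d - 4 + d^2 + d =d^2 + 2*d - 24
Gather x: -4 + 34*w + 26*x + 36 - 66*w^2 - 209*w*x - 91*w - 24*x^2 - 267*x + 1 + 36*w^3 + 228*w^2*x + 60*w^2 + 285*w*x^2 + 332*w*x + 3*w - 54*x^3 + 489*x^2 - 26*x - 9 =36*w^3 - 6*w^2 - 54*w - 54*x^3 + x^2*(285*w + 465) + x*(228*w^2 + 123*w - 267) + 24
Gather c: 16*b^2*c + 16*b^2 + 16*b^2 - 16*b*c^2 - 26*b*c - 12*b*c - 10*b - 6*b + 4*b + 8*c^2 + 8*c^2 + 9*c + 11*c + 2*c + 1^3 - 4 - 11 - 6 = 32*b^2 - 12*b + c^2*(16 - 16*b) + c*(16*b^2 - 38*b + 22) - 20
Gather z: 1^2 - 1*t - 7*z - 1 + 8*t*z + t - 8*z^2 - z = -8*z^2 + z*(8*t - 8)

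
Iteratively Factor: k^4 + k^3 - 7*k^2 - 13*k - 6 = (k - 3)*(k^3 + 4*k^2 + 5*k + 2) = (k - 3)*(k + 1)*(k^2 + 3*k + 2) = (k - 3)*(k + 1)*(k + 2)*(k + 1)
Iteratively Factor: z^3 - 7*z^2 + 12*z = (z - 4)*(z^2 - 3*z) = z*(z - 4)*(z - 3)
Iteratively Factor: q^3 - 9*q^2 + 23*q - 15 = (q - 1)*(q^2 - 8*q + 15) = (q - 3)*(q - 1)*(q - 5)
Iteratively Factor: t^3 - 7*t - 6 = (t - 3)*(t^2 + 3*t + 2) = (t - 3)*(t + 1)*(t + 2)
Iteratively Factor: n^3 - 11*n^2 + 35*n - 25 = (n - 5)*(n^2 - 6*n + 5) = (n - 5)^2*(n - 1)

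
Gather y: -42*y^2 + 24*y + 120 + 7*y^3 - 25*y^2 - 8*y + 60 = 7*y^3 - 67*y^2 + 16*y + 180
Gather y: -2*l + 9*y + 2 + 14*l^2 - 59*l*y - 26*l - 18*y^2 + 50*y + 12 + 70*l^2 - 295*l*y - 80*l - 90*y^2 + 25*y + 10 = 84*l^2 - 108*l - 108*y^2 + y*(84 - 354*l) + 24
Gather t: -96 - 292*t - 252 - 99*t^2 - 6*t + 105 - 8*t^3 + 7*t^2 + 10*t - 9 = -8*t^3 - 92*t^2 - 288*t - 252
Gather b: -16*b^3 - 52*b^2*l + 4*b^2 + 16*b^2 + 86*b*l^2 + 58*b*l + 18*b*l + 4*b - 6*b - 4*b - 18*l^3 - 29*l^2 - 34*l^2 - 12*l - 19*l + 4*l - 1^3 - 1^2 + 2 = -16*b^3 + b^2*(20 - 52*l) + b*(86*l^2 + 76*l - 6) - 18*l^3 - 63*l^2 - 27*l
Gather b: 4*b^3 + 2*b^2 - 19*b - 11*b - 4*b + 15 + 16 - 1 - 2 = 4*b^3 + 2*b^2 - 34*b + 28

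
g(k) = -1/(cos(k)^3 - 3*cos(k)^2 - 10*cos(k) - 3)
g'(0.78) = 0.07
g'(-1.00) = -0.13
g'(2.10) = 4.01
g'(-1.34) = -0.37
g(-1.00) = 0.11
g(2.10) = -0.87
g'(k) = -(3*sin(k)*cos(k)^2 - 6*sin(k)*cos(k) - 10*sin(k))/(cos(k)^3 - 3*cos(k)^2 - 10*cos(k) - 3)^2 = (-3*cos(k)^2 + 6*cos(k) + 10)*sin(k)/(-cos(k)^3 + 3*cos(k)^2 + 10*cos(k) + 3)^2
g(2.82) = -0.34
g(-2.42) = -0.42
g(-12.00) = 0.08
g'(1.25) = 0.27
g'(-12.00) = 0.04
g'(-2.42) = -0.44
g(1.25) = 0.16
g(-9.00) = -0.35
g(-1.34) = 0.18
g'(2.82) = 0.06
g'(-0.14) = -0.01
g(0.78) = 0.09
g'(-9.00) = -0.10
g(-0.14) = 0.07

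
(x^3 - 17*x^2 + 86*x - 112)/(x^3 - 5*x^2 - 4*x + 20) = (x^2 - 15*x + 56)/(x^2 - 3*x - 10)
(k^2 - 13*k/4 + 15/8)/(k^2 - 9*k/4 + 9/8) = (2*k - 5)/(2*k - 3)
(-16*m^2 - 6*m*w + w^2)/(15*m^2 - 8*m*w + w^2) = (-16*m^2 - 6*m*w + w^2)/(15*m^2 - 8*m*w + w^2)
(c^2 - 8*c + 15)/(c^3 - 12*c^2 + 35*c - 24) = (c - 5)/(c^2 - 9*c + 8)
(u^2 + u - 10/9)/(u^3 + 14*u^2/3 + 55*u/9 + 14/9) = (9*u^2 + 9*u - 10)/(9*u^3 + 42*u^2 + 55*u + 14)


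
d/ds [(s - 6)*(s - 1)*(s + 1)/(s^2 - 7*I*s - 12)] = (s^4 - 14*I*s^3 + s^2*(-35 + 42*I) + 132*s + 12 + 42*I)/(s^4 - 14*I*s^3 - 73*s^2 + 168*I*s + 144)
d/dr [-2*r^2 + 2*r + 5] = 2 - 4*r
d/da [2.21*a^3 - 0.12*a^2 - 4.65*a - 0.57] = 6.63*a^2 - 0.24*a - 4.65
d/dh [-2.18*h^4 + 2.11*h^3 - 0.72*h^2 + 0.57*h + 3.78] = -8.72*h^3 + 6.33*h^2 - 1.44*h + 0.57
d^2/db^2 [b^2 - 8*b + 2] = 2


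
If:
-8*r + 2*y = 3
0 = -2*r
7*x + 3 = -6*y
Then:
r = 0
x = -12/7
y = 3/2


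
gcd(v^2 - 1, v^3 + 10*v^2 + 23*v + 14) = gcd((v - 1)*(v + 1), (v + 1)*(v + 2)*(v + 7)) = v + 1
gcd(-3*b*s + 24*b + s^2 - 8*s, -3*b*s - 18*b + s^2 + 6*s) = -3*b + s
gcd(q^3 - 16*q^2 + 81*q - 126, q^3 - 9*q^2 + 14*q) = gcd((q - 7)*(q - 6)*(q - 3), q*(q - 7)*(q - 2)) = q - 7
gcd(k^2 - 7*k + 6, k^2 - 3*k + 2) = k - 1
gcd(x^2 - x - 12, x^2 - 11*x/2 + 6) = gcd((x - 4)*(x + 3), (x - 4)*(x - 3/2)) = x - 4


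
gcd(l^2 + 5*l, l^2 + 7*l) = l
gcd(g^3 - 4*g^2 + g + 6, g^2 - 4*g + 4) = g - 2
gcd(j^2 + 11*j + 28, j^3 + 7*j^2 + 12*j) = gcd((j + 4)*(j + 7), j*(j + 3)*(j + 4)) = j + 4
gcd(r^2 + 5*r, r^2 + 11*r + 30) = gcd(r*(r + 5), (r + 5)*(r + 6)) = r + 5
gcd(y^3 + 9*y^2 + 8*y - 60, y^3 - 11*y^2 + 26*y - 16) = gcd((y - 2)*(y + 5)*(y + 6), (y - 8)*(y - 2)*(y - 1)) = y - 2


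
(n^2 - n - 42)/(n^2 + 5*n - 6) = (n - 7)/(n - 1)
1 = 1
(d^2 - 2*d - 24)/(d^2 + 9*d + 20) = (d - 6)/(d + 5)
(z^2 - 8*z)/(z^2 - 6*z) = (z - 8)/(z - 6)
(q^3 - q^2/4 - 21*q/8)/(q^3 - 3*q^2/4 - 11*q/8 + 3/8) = q*(8*q^2 - 2*q - 21)/(8*q^3 - 6*q^2 - 11*q + 3)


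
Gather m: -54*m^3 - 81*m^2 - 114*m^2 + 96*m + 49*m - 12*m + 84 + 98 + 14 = -54*m^3 - 195*m^2 + 133*m + 196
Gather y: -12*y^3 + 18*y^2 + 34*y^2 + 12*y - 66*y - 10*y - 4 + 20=-12*y^3 + 52*y^2 - 64*y + 16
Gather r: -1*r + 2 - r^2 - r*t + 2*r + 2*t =-r^2 + r*(1 - t) + 2*t + 2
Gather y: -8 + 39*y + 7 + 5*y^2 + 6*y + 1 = 5*y^2 + 45*y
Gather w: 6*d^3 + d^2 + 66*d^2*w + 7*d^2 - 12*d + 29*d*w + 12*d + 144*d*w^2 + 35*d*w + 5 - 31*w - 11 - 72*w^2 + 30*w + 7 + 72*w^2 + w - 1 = 6*d^3 + 8*d^2 + 144*d*w^2 + w*(66*d^2 + 64*d)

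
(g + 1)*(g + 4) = g^2 + 5*g + 4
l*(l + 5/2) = l^2 + 5*l/2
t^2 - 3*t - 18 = (t - 6)*(t + 3)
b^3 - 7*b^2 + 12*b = b*(b - 4)*(b - 3)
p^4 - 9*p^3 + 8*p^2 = p^2*(p - 8)*(p - 1)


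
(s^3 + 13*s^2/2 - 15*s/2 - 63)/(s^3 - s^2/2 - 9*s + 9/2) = (2*s^2 + 19*s + 42)/(2*s^2 + 5*s - 3)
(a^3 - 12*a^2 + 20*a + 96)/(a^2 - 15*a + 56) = (a^2 - 4*a - 12)/(a - 7)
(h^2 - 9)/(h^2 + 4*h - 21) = (h + 3)/(h + 7)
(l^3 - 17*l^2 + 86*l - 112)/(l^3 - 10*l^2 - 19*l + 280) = (l - 2)/(l + 5)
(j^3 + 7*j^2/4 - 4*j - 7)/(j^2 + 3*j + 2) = (4*j^2 - j - 14)/(4*(j + 1))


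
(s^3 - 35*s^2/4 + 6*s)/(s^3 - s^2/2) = (4*s^2 - 35*s + 24)/(2*s*(2*s - 1))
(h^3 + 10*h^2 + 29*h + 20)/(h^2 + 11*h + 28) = (h^2 + 6*h + 5)/(h + 7)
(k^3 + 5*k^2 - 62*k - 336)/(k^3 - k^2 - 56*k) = (k + 6)/k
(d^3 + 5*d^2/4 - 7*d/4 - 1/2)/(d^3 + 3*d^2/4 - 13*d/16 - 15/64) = 16*(d^2 + d - 2)/(16*d^2 + 8*d - 15)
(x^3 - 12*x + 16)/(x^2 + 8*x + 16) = (x^2 - 4*x + 4)/(x + 4)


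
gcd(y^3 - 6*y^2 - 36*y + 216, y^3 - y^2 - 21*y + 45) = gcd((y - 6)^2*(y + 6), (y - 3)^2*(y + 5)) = 1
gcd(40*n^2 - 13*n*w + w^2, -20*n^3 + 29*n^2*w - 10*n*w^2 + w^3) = -5*n + w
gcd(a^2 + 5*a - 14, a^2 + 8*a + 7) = a + 7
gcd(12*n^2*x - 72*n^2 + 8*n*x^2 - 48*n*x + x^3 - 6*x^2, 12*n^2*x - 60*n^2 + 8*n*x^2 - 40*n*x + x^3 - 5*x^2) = 12*n^2 + 8*n*x + x^2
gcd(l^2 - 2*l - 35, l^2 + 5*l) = l + 5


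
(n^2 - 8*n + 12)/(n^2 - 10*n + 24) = (n - 2)/(n - 4)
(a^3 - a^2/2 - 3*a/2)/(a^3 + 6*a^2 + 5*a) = (a - 3/2)/(a + 5)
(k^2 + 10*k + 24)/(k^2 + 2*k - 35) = (k^2 + 10*k + 24)/(k^2 + 2*k - 35)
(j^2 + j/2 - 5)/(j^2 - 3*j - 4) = (-j^2 - j/2 + 5)/(-j^2 + 3*j + 4)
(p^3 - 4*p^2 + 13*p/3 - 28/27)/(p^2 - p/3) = p - 11/3 + 28/(9*p)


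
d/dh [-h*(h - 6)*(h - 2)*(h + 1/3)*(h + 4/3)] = -5*h^4 + 76*h^3/3 + 8*h^2/3 - 296*h/9 - 16/3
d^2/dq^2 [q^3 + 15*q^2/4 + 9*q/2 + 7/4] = 6*q + 15/2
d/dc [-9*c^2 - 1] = -18*c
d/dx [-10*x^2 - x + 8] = -20*x - 1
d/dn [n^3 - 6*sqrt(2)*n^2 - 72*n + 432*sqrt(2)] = 3*n^2 - 12*sqrt(2)*n - 72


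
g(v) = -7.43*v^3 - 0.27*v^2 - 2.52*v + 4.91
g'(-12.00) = -3205.80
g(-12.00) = 12835.31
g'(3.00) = -204.75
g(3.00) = -205.69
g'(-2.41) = -130.68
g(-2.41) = 113.42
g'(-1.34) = -41.82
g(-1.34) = 25.68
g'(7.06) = -1117.35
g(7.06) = -2640.92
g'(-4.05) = -365.94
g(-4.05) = 504.26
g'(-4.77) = -507.11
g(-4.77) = 817.17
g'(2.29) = -120.65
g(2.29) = -91.50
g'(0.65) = -12.29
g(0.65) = 1.12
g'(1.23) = -36.91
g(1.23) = -12.42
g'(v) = -22.29*v^2 - 0.54*v - 2.52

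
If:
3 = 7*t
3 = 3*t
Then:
No Solution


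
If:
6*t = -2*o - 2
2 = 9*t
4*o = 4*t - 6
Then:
No Solution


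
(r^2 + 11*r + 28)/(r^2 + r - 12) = (r + 7)/(r - 3)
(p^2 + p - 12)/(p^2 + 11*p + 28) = (p - 3)/(p + 7)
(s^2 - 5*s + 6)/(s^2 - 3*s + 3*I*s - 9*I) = (s - 2)/(s + 3*I)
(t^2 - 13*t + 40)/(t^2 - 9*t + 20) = (t - 8)/(t - 4)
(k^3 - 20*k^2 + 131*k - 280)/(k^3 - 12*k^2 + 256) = (k^2 - 12*k + 35)/(k^2 - 4*k - 32)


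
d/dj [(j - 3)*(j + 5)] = 2*j + 2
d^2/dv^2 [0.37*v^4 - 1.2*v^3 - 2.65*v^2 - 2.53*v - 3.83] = 4.44*v^2 - 7.2*v - 5.3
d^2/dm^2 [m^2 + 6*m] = 2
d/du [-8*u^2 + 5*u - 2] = 5 - 16*u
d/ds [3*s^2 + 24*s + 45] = 6*s + 24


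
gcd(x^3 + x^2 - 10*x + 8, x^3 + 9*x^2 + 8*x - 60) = x - 2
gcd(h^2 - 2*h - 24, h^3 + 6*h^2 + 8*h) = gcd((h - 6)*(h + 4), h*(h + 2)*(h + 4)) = h + 4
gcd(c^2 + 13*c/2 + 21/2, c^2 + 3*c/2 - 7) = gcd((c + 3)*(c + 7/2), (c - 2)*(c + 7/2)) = c + 7/2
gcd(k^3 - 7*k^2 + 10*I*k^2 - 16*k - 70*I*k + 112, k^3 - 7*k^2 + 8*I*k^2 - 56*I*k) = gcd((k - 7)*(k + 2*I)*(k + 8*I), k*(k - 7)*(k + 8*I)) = k^2 + k*(-7 + 8*I) - 56*I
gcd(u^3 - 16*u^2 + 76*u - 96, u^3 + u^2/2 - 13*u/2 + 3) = u - 2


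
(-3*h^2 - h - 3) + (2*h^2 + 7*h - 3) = -h^2 + 6*h - 6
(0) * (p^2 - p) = 0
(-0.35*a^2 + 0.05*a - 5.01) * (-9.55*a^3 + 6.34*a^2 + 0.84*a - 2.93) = 3.3425*a^5 - 2.6965*a^4 + 47.8685*a^3 - 30.6959*a^2 - 4.3549*a + 14.6793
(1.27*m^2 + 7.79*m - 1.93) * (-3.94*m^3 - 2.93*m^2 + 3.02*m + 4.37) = -5.0038*m^5 - 34.4137*m^4 - 11.3851*m^3 + 34.7306*m^2 + 28.2137*m - 8.4341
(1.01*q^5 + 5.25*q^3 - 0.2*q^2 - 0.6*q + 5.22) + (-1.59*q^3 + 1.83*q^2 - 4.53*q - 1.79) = 1.01*q^5 + 3.66*q^3 + 1.63*q^2 - 5.13*q + 3.43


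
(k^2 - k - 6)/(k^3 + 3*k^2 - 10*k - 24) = 1/(k + 4)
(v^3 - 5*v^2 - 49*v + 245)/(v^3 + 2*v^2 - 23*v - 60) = (v^2 - 49)/(v^2 + 7*v + 12)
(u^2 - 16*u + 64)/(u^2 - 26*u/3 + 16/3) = 3*(u - 8)/(3*u - 2)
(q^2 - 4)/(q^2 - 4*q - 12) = (q - 2)/(q - 6)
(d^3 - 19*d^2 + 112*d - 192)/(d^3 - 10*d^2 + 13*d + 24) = (d - 8)/(d + 1)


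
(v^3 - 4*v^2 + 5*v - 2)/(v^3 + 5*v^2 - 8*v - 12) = (v^2 - 2*v + 1)/(v^2 + 7*v + 6)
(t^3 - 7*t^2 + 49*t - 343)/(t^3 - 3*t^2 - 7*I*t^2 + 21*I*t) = (t^2 + 7*t*(-1 + I) - 49*I)/(t*(t - 3))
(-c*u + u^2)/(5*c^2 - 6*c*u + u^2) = u/(-5*c + u)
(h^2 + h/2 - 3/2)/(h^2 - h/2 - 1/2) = (2*h + 3)/(2*h + 1)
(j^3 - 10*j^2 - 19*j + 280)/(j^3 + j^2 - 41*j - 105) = (j - 8)/(j + 3)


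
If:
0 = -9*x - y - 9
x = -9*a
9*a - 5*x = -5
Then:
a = -5/54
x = 5/6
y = -33/2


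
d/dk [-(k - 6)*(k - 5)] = 11 - 2*k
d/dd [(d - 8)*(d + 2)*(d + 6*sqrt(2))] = 3*d^2 - 12*d + 12*sqrt(2)*d - 36*sqrt(2) - 16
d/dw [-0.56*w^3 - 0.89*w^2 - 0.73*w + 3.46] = -1.68*w^2 - 1.78*w - 0.73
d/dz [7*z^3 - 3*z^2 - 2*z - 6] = 21*z^2 - 6*z - 2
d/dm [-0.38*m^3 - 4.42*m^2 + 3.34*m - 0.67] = -1.14*m^2 - 8.84*m + 3.34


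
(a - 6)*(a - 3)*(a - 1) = a^3 - 10*a^2 + 27*a - 18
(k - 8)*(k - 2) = k^2 - 10*k + 16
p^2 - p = p*(p - 1)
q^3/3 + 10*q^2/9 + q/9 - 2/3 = (q/3 + 1)*(q - 2/3)*(q + 1)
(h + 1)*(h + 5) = h^2 + 6*h + 5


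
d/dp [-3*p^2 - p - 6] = -6*p - 1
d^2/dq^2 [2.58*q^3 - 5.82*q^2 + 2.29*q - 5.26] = 15.48*q - 11.64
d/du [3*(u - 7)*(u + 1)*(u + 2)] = 9*u^2 - 24*u - 57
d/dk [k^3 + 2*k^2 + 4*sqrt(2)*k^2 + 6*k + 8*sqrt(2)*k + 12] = 3*k^2 + 4*k + 8*sqrt(2)*k + 6 + 8*sqrt(2)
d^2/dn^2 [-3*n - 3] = 0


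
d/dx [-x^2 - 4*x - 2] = -2*x - 4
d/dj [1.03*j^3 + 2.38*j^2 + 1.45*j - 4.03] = 3.09*j^2 + 4.76*j + 1.45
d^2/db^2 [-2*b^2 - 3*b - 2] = -4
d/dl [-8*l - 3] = -8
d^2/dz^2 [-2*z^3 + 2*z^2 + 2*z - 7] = 4 - 12*z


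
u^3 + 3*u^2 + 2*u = u*(u + 1)*(u + 2)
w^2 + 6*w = w*(w + 6)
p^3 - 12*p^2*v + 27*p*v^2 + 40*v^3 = (p - 8*v)*(p - 5*v)*(p + v)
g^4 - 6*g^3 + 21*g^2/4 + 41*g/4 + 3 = (g - 4)*(g - 3)*(g + 1/2)^2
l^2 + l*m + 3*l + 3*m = (l + 3)*(l + m)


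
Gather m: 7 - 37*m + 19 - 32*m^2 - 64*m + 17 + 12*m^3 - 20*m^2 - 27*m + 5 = 12*m^3 - 52*m^2 - 128*m + 48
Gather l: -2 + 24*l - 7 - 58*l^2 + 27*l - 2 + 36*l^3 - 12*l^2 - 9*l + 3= 36*l^3 - 70*l^2 + 42*l - 8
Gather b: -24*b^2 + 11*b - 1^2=-24*b^2 + 11*b - 1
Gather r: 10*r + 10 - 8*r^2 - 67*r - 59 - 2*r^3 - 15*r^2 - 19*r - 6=-2*r^3 - 23*r^2 - 76*r - 55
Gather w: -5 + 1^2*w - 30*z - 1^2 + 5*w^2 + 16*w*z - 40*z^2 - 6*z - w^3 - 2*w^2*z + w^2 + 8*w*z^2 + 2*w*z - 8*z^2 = -w^3 + w^2*(6 - 2*z) + w*(8*z^2 + 18*z + 1) - 48*z^2 - 36*z - 6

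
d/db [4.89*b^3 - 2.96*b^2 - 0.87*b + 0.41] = 14.67*b^2 - 5.92*b - 0.87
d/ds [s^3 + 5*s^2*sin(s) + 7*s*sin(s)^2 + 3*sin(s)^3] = 5*s^2*cos(s) + 3*s^2 + 10*s*sin(s) + 7*s*sin(2*s) + 9*sin(s)^2*cos(s) + 7*sin(s)^2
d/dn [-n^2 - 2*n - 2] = -2*n - 2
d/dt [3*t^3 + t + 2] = 9*t^2 + 1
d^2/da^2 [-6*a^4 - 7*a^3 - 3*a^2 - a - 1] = -72*a^2 - 42*a - 6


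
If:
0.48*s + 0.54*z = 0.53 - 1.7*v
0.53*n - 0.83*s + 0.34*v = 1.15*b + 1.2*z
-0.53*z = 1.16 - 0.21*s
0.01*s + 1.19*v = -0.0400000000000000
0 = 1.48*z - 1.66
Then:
No Solution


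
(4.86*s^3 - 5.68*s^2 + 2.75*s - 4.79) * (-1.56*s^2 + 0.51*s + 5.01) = -7.5816*s^5 + 11.3394*s^4 + 17.1618*s^3 - 19.5819*s^2 + 11.3346*s - 23.9979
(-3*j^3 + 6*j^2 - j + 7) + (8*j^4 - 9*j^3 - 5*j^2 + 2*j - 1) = 8*j^4 - 12*j^3 + j^2 + j + 6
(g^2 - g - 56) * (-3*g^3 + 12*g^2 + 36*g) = -3*g^5 + 15*g^4 + 192*g^3 - 708*g^2 - 2016*g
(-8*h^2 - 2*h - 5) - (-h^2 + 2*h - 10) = -7*h^2 - 4*h + 5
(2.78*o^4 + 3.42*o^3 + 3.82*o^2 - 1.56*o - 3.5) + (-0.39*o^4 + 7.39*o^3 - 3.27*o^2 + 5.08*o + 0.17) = 2.39*o^4 + 10.81*o^3 + 0.55*o^2 + 3.52*o - 3.33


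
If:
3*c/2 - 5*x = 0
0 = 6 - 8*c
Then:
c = 3/4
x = 9/40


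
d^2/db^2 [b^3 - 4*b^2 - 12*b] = 6*b - 8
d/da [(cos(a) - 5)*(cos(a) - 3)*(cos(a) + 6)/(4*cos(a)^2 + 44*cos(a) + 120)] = (sin(a)^2 - 10*cos(a) + 54)*sin(a)/(4*(cos(a) + 5)^2)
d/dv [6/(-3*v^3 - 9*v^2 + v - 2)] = 6*(9*v^2 + 18*v - 1)/(3*v^3 + 9*v^2 - v + 2)^2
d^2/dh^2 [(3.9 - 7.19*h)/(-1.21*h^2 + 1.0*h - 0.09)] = ((23.818 - 52.1994*h)*(1.21*h^2 - 1.0*h + 0.09) + (2.42*h - 1.0)*(4.84*h - 2.0)*(7.19*h - 3.9))/(1.21*h^2 - 1.0*h + 0.09)^3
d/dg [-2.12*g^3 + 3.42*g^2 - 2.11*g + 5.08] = -6.36*g^2 + 6.84*g - 2.11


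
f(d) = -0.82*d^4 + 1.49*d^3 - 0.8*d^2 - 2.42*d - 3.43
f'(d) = -3.28*d^3 + 4.47*d^2 - 1.6*d - 2.42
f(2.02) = -12.95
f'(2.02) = -14.45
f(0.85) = -5.58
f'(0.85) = -2.56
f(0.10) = -3.68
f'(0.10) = -2.54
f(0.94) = -5.81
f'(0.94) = -2.70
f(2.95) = -41.38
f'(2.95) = -52.45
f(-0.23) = -2.94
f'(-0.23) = -1.78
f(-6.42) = -1808.14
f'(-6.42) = 1060.01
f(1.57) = -8.42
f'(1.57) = -6.61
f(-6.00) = -1402.27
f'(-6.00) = 876.58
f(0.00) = -3.43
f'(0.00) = -2.42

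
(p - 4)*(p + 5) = p^2 + p - 20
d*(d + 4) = d^2 + 4*d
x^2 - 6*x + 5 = (x - 5)*(x - 1)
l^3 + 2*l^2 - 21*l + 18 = (l - 3)*(l - 1)*(l + 6)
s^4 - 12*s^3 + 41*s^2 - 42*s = s*(s - 7)*(s - 3)*(s - 2)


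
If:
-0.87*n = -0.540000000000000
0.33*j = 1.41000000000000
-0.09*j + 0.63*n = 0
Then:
No Solution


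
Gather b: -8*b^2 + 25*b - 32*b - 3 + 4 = -8*b^2 - 7*b + 1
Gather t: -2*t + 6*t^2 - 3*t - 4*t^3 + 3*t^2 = -4*t^3 + 9*t^2 - 5*t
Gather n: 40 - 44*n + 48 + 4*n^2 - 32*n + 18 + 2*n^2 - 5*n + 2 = 6*n^2 - 81*n + 108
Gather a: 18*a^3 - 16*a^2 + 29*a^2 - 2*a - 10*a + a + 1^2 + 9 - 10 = 18*a^3 + 13*a^2 - 11*a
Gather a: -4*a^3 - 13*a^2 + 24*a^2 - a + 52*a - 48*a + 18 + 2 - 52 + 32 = -4*a^3 + 11*a^2 + 3*a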